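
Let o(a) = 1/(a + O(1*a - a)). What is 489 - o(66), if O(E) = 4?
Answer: 34229/70 ≈ 488.99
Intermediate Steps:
o(a) = 1/(4 + a) (o(a) = 1/(a + 4) = 1/(4 + a))
489 - o(66) = 489 - 1/(4 + 66) = 489 - 1/70 = 34229/70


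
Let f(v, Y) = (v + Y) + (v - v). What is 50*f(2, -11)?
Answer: -450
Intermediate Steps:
f(v, Y) = Y + v (f(v, Y) = (Y + v) + 0 = Y + v)
50*f(2, -11) = 50*(-11 + 2) = 50*(-9) = -450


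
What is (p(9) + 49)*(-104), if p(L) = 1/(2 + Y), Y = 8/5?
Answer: -46124/9 ≈ -5124.9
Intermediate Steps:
Y = 8/5 (Y = 8*(1/5) = 8/5 ≈ 1.6000)
p(L) = 5/18 (p(L) = 1/(2 + 8/5) = 1/(18/5) = 5/18)
(p(9) + 49)*(-104) = (5/18 + 49)*(-104) = (887/18)*(-104) = -46124/9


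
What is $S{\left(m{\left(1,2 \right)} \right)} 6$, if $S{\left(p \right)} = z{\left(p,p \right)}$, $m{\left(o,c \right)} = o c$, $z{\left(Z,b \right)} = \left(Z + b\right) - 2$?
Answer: $12$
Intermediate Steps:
$z{\left(Z,b \right)} = -2 + Z + b$
$m{\left(o,c \right)} = c o$
$S{\left(p \right)} = -2 + 2 p$ ($S{\left(p \right)} = -2 + p + p = -2 + 2 p$)
$S{\left(m{\left(1,2 \right)} \right)} 6 = \left(-2 + 2 \cdot 2 \cdot 1\right) 6 = \left(-2 + 2 \cdot 2\right) 6 = \left(-2 + 4\right) 6 = 2 \cdot 6 = 12$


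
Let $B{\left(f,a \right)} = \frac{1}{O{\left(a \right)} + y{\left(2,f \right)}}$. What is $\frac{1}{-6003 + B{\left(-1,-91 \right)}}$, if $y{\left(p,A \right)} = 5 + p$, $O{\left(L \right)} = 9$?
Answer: $- \frac{16}{96047} \approx -0.00016659$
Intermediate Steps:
$B{\left(f,a \right)} = \frac{1}{16}$ ($B{\left(f,a \right)} = \frac{1}{9 + \left(5 + 2\right)} = \frac{1}{9 + 7} = \frac{1}{16}$)
$\frac{1}{-6003 + B{\left(-1,-91 \right)}} = \frac{1}{-6003 + \frac{1}{16}} = \frac{1}{- \frac{96047}{16}} = - \frac{16}{96047}$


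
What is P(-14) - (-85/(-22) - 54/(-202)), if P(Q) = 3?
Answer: -2513/2222 ≈ -1.1310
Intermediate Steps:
P(-14) - (-85/(-22) - 54/(-202)) = 3 - (-85/(-22) - 54/(-202)) = 3 - (-85*(-1/22) - 54*(-1/202)) = 3 - (85/22 + 27/101) = 3 - 1*9179/2222 = 3 - 9179/2222 = -2513/2222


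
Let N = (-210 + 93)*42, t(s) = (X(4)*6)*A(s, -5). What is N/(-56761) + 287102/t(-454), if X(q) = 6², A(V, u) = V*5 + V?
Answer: -6702438823/16698632112 ≈ -0.40138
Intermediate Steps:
A(V, u) = 6*V (A(V, u) = 5*V + V = 6*V)
X(q) = 36
t(s) = 1296*s (t(s) = (36*6)*(6*s) = 216*(6*s) = 1296*s)
N = -4914 (N = -117*42 = -4914)
N/(-56761) + 287102/t(-454) = -4914/(-56761) + 287102/((1296*(-454))) = -4914*(-1/56761) + 287102/(-588384) = 4914/56761 + 287102*(-1/588384) = 4914/56761 - 143551/294192 = -6702438823/16698632112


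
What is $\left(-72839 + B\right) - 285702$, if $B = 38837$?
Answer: $-319704$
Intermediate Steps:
$\left(-72839 + B\right) - 285702 = \left(-72839 + 38837\right) - 285702 = -34002 - 285702 = -319704$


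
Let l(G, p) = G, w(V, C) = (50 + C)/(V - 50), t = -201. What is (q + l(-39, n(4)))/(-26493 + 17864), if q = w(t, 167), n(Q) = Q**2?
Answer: 10006/2165879 ≈ 0.0046198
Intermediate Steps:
w(V, C) = (50 + C)/(-50 + V)
q = -217/251 (q = (50 + 167)/(-50 - 201) = 217/(-251) = -1/251*217 = -217/251 ≈ -0.86454)
(q + l(-39, n(4)))/(-26493 + 17864) = (-217/251 - 39)/(-26493 + 17864) = -10006/251/(-8629) = -10006/251*(-1/8629) = 10006/2165879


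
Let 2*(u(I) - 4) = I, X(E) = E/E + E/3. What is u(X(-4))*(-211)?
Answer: -4853/6 ≈ -808.83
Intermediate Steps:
X(E) = 1 + E/3 (X(E) = 1 + E*(1/3) = 1 + E/3)
u(I) = 4 + I/2
u(X(-4))*(-211) = (4 + (1 + (1/3)*(-4))/2)*(-211) = (4 + (1 - 4/3)/2)*(-211) = (4 + (1/2)*(-1/3))*(-211) = (4 - 1/6)*(-211) = (23/6)*(-211) = -4853/6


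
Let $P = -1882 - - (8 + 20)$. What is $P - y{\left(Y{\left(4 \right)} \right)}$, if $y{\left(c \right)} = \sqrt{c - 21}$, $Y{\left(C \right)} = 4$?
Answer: $-1854 - i \sqrt{17} \approx -1854.0 - 4.1231 i$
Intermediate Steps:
$y{\left(c \right)} = \sqrt{-21 + c}$
$P = -1854$ ($P = -1882 - \left(-1\right) 28 = -1882 - -28 = -1882 + 28 = -1854$)
$P - y{\left(Y{\left(4 \right)} \right)} = -1854 - \sqrt{-21 + 4} = -1854 - \sqrt{-17} = -1854 - i \sqrt{17}$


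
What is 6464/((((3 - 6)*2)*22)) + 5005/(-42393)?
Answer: -1760827/35871 ≈ -49.088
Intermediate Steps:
6464/((((3 - 6)*2)*22)) + 5005/(-42393) = 6464/((-3*2*22)) + 5005*(-1/42393) = 6464/((-6*22)) - 385/3261 = 6464/(-132) - 385/3261 = 6464*(-1/132) - 385/3261 = -1616/33 - 385/3261 = -1760827/35871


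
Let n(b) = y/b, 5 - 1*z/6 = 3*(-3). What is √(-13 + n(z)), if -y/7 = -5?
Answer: I*√453/6 ≈ 3.5473*I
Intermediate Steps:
y = 35 (y = -7*(-5) = 35)
z = 84 (z = 30 - 18*(-3) = 30 - 6*(-9) = 30 + 54 = 84)
n(b) = 35/b
√(-13 + n(z)) = √(-13 + 35/84) = √(-13 + 35*(1/84)) = √(-13 + 5/12) = √(-151/12) = I*√453/6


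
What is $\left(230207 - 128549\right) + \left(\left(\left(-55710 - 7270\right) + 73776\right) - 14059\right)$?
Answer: $98395$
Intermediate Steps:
$\left(230207 - 128549\right) + \left(\left(\left(-55710 - 7270\right) + 73776\right) - 14059\right) = 101658 + \left(\left(-62980 + 73776\right) - 14059\right) = 101658 + \left(10796 - 14059\right) = 101658 - 3263 = 98395$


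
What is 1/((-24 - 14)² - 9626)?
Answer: -1/8182 ≈ -0.00012222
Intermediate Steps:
1/((-24 - 14)² - 9626) = 1/((-38)² - 9626) = 1/(1444 - 9626) = 1/(-8182) = -1/8182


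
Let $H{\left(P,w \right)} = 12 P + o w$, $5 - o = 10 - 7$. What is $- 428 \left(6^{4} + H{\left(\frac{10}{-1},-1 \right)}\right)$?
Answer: $-502472$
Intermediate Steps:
$o = 2$ ($o = 5 - \left(10 - 7\right) = 5 - 3 = 2$)
$H{\left(P,w \right)} = 2 w + 12 P$ ($H{\left(P,w \right)} = 12 P + 2 w = 2 w + 12 P$)
$- 428 \left(6^{4} + H{\left(\frac{10}{-1},-1 \right)}\right) = - 428 \left(6^{4} + \left(2 \left(-1\right) + 12 \frac{10}{-1}\right)\right) = - 428 \left(1296 + \left(-2 + 12 \cdot 10 \left(-1\right)\right)\right) = - 428 \left(1296 + \left(-2 + 12 \left(-10\right)\right)\right) = - 428 \left(1296 - 122\right) = \left(-428\right) 1174 = -502472$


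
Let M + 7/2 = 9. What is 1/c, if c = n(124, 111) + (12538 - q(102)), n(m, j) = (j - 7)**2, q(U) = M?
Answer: 2/46697 ≈ 4.2829e-5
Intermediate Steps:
M = 11/2 (M = -7/2 + 9 = 11/2 ≈ 5.5000)
q(U) = 11/2
n(m, j) = (-7 + j)**2
c = 46697/2 (c = (-7 + 111)**2 + (12538 - 1*11/2) = 104**2 + (12538 - 11/2) = 10816 + 25065/2 = 46697/2 ≈ 23349.)
1/c = 1/(46697/2) = 2/46697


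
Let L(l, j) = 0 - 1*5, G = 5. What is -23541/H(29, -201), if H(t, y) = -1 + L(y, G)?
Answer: 7847/2 ≈ 3923.5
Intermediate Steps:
L(l, j) = -5 (L(l, j) = 0 - 5 = -5)
H(t, y) = -6 (H(t, y) = -1 - 5 = -6)
-23541/H(29, -201) = -23541/(-6) = -23541*(-⅙) = 7847/2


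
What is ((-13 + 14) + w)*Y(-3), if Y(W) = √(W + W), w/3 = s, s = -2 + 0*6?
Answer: -5*I*√6 ≈ -12.247*I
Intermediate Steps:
s = -2 (s = -2 + 0 = -2)
w = -6 (w = 3*(-2) = -6)
Y(W) = √2*√W (Y(W) = √(2*W) = √2*√W)
((-13 + 14) + w)*Y(-3) = ((-13 + 14) - 6)*(√2*√(-3)) = (1 - 6)*(√2*(I*√3)) = -5*I*√6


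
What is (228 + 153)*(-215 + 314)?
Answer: 37719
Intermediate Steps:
(228 + 153)*(-215 + 314) = 381*99 = 37719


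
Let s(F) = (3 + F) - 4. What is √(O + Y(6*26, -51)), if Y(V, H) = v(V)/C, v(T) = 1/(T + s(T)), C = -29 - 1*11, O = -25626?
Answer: I*√991428941510/6220 ≈ 160.08*I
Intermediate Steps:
C = -40 (C = -29 - 11 = -40)
s(F) = -1 + F
v(T) = 1/(-1 + 2*T) (v(T) = 1/(T + (-1 + T)) = 1/(-1 + 2*T))
Y(V, H) = -1/(40*(-1 + 2*V)) (Y(V, H) = 1/((-1 + 2*V)*(-40)) = -1/40/(-1 + 2*V) = -1/(40*(-1 + 2*V)))
√(O + Y(6*26, -51)) = √(-25626 - 1/(-40 + 80*(6*26))) = √(-25626 - 1/(-40 + 80*156)) = √(-25626 - 1/(-40 + 12480)) = √(-25626 - 1/12440) = √(-318787441/12440) = I*√991428941510/6220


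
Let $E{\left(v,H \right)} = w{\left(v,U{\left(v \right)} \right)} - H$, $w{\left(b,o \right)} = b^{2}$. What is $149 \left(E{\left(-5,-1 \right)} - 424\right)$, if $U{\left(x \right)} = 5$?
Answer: $-59302$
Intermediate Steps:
$E{\left(v,H \right)} = v^{2} - H$
$149 \left(E{\left(-5,-1 \right)} - 424\right) = 149 \left(\left(\left(-5\right)^{2} - -1\right) - 424\right) = 149 \left(\left(25 + 1\right) - 424\right) = 149 \left(26 - 424\right) = 149 \left(-398\right) = -59302$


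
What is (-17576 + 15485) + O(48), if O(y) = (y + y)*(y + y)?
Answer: 7125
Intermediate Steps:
O(y) = 4*y**2 (O(y) = (2*y)*(2*y) = 4*y**2)
(-17576 + 15485) + O(48) = (-17576 + 15485) + 4*48**2 = -2091 + 4*2304 = -2091 + 9216 = 7125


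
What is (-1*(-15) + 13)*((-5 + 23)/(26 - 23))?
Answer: 168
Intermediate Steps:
(-1*(-15) + 13)*((-5 + 23)/(26 - 23)) = (15 + 13)*(18/3) = 28*(18*(1/3)) = 28*6 = 168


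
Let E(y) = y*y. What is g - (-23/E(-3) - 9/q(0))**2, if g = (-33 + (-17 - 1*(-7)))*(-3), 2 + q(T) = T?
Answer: 40571/324 ≈ 125.22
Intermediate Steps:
q(T) = -2 + T
E(y) = y**2
g = 129 (g = (-33 + (-17 + 7))*(-3) = (-33 - 10)*(-3) = -43*(-3) = 129)
g - (-23/E(-3) - 9/q(0))**2 = 129 - (-23/((-3)**2) - 9/(-2 + 0))**2 = 129 - (-23/9 - 9/(-2))**2 = 129 - (-23*1/9 - 9*(-1/2))**2 = 129 - (-23/9 + 9/2)**2 = 129 - (35/18)**2 = 129 - 1*1225/324 = 129 - 1225/324 = 40571/324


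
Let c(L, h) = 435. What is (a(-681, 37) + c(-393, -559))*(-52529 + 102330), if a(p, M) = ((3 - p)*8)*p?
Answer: -185558376597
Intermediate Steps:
a(p, M) = p*(24 - 8*p) (a(p, M) = (24 - 8*p)*p = p*(24 - 8*p))
(a(-681, 37) + c(-393, -559))*(-52529 + 102330) = (8*(-681)*(3 - 1*(-681)) + 435)*(-52529 + 102330) = (8*(-681)*(3 + 681) + 435)*49801 = (8*(-681)*684 + 435)*49801 = (-3726432 + 435)*49801 = -3725997*49801 = -185558376597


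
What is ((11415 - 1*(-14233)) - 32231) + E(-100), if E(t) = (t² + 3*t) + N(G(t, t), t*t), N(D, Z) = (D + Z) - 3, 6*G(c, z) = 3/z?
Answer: 2622799/200 ≈ 13114.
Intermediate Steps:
G(c, z) = 1/(2*z) (G(c, z) = (3/z)/6 = 1/(2*z))
N(D, Z) = -3 + D + Z
E(t) = -3 + 1/(2*t) + 2*t² + 3*t (E(t) = (t² + 3*t) + (-3 + 1/(2*t) + t*t) = (t² + 3*t) + (-3 + 1/(2*t) + t²) = (t² + 3*t) + (-3 + t² + 1/(2*t)) = -3 + 1/(2*t) + 2*t² + 3*t)
((11415 - 1*(-14233)) - 32231) + E(-100) = ((11415 - 1*(-14233)) - 32231) + (-3 + (½)/(-100) + 2*(-100)² + 3*(-100)) = ((11415 + 14233) - 32231) + (-3 + (½)*(-1/100) + 2*10000 - 300) = (25648 - 32231) + (-3 - 1/200 + 20000 - 300) = -6583 + 3939399/200 = 2622799/200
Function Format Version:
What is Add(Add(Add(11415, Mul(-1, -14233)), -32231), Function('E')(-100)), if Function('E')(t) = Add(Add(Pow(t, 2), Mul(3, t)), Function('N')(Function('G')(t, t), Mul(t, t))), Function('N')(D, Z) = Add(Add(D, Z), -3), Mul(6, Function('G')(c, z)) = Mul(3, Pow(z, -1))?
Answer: Rational(2622799, 200) ≈ 13114.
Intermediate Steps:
Function('G')(c, z) = Mul(Rational(1, 2), Pow(z, -1)) (Function('G')(c, z) = Mul(Rational(1, 6), Mul(3, Pow(z, -1))) = Mul(Rational(1, 2), Pow(z, -1)))
Function('N')(D, Z) = Add(-3, D, Z)
Function('E')(t) = Add(-3, Mul(Rational(1, 2), Pow(t, -1)), Mul(2, Pow(t, 2)), Mul(3, t)) (Function('E')(t) = Add(Add(Pow(t, 2), Mul(3, t)), Add(-3, Mul(Rational(1, 2), Pow(t, -1)), Mul(t, t))) = Add(Add(Pow(t, 2), Mul(3, t)), Add(-3, Mul(Rational(1, 2), Pow(t, -1)), Pow(t, 2))) = Add(Add(Pow(t, 2), Mul(3, t)), Add(-3, Pow(t, 2), Mul(Rational(1, 2), Pow(t, -1)))) = Add(-3, Mul(Rational(1, 2), Pow(t, -1)), Mul(2, Pow(t, 2)), Mul(3, t)))
Add(Add(Add(11415, Mul(-1, -14233)), -32231), Function('E')(-100)) = Add(Add(Add(11415, Mul(-1, -14233)), -32231), Add(-3, Mul(Rational(1, 2), Pow(-100, -1)), Mul(2, Pow(-100, 2)), Mul(3, -100))) = Add(Add(Add(11415, 14233), -32231), Add(-3, Mul(Rational(1, 2), Rational(-1, 100)), Mul(2, 10000), -300)) = Add(Add(25648, -32231), Add(-3, Rational(-1, 200), 20000, -300)) = Add(-6583, Rational(3939399, 200)) = Rational(2622799, 200)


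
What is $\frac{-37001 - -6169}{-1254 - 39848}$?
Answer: $\frac{15416}{20551} \approx 0.75013$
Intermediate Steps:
$\frac{-37001 - -6169}{-1254 - 39848} = \frac{-37001 + 6169}{-41102} = \left(-30832\right) \left(- \frac{1}{41102}\right) = \frac{15416}{20551}$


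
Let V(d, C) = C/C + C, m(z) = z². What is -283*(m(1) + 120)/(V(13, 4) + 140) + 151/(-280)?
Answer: -1921987/8120 ≈ -236.70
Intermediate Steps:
V(d, C) = 1 + C
-283*(m(1) + 120)/(V(13, 4) + 140) + 151/(-280) = -283*(1² + 120)/((1 + 4) + 140) + 151/(-280) = -283*(1 + 120)/(5 + 140) + 151*(-1/280) = -283/(145/121) - 151/280 = -283/(145*(1/121)) - 151/280 = -283/145/121 - 151/280 = -283*121/145 - 151/280 = -34243/145 - 151/280 = -1921987/8120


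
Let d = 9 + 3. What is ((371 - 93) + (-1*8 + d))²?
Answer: 79524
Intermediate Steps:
d = 12
((371 - 93) + (-1*8 + d))² = ((371 - 93) + (-1*8 + 12))² = (278 + (-8 + 12))² = (278 + 4)² = 282² = 79524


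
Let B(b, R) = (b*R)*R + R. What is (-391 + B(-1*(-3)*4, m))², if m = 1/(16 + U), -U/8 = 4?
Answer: 626250625/4096 ≈ 1.5289e+5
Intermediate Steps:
U = -32 (U = -8*4 = -32)
m = -1/16 (m = 1/(16 - 32) = 1/(-16) = -1/16 ≈ -0.062500)
B(b, R) = R + b*R² (B(b, R) = (R*b)*R + R = b*R² + R = R + b*R²)
(-391 + B(-1*(-3)*4, m))² = (-391 - (1 - (-1*(-3))*4/16)/16)² = (-391 - (1 - 3*4/16)/16)² = (-391 - (1 - 1/16*12)/16)² = (-391 - (1 - ¾)/16)² = (-391 - 1/16*¼)² = (-391 - 1/64)² = (-25025/64)² = 626250625/4096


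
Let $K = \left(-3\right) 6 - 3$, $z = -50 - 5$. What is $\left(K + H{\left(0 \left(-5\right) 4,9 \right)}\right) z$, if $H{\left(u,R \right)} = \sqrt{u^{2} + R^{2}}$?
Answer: $660$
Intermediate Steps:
$z = -55$ ($z = -50 - 5 = -55$)
$H{\left(u,R \right)} = \sqrt{R^{2} + u^{2}}$
$K = -21$ ($K = -18 - 3 = -21$)
$\left(K + H{\left(0 \left(-5\right) 4,9 \right)}\right) z = \left(-21 + \sqrt{9^{2} + \left(0 \left(-5\right) 4\right)^{2}}\right) \left(-55\right) = \left(-21 + \sqrt{81 + \left(0 \cdot 4\right)^{2}}\right) \left(-55\right) = \left(-21 + \sqrt{81 + 0^{2}}\right) \left(-55\right) = \left(-21 + \sqrt{81 + 0}\right) \left(-55\right) = \left(-21 + \sqrt{81}\right) \left(-55\right) = \left(-21 + 9\right) \left(-55\right) = \left(-12\right) \left(-55\right) = 660$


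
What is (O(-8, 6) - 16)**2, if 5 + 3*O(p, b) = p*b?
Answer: 10201/9 ≈ 1133.4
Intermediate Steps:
O(p, b) = -5/3 + b*p/3 (O(p, b) = -5/3 + (p*b)/3 = -5/3 + (b*p)/3 = -5/3 + b*p/3)
(O(-8, 6) - 16)**2 = ((-5/3 + (1/3)*6*(-8)) - 16)**2 = ((-5/3 - 16) - 16)**2 = (-53/3 - 16)**2 = (-101/3)**2 = 10201/9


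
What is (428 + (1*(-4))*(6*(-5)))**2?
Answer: 300304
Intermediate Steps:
(428 + (1*(-4))*(6*(-5)))**2 = (428 - 4*(-30))**2 = (428 + 120)**2 = 548**2 = 300304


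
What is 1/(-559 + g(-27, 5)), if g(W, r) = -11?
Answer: -1/570 ≈ -0.0017544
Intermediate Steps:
1/(-559 + g(-27, 5)) = 1/(-559 - 11) = 1/(-570) = -1/570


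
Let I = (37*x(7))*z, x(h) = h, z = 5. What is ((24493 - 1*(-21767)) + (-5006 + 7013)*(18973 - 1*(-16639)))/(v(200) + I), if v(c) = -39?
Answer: 8939943/157 ≈ 56942.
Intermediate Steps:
I = 1295 (I = (37*7)*5 = 259*5 = 1295)
((24493 - 1*(-21767)) + (-5006 + 7013)*(18973 - 1*(-16639)))/(v(200) + I) = ((24493 - 1*(-21767)) + (-5006 + 7013)*(18973 - 1*(-16639)))/(-39 + 1295) = ((24493 + 21767) + 2007*(18973 + 16639))/1256 = (46260 + 2007*35612)*(1/1256) = (46260 + 71473284)*(1/1256) = 71519544*(1/1256) = 8939943/157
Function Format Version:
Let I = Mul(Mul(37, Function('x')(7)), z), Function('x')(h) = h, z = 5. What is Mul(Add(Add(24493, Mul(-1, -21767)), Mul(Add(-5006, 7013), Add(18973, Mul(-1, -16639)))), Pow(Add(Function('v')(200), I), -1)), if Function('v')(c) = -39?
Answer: Rational(8939943, 157) ≈ 56942.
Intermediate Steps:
I = 1295 (I = Mul(Mul(37, 7), 5) = Mul(259, 5) = 1295)
Mul(Add(Add(24493, Mul(-1, -21767)), Mul(Add(-5006, 7013), Add(18973, Mul(-1, -16639)))), Pow(Add(Function('v')(200), I), -1)) = Mul(Add(Add(24493, Mul(-1, -21767)), Mul(Add(-5006, 7013), Add(18973, Mul(-1, -16639)))), Pow(Add(-39, 1295), -1)) = Mul(Add(Add(24493, 21767), Mul(2007, Add(18973, 16639))), Pow(1256, -1)) = Mul(Add(46260, Mul(2007, 35612)), Rational(1, 1256)) = Mul(Add(46260, 71473284), Rational(1, 1256)) = Mul(71519544, Rational(1, 1256)) = Rational(8939943, 157)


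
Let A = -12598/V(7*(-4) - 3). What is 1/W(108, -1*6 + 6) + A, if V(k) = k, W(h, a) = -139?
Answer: 1751091/4309 ≈ 406.38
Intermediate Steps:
A = 12598/31 (A = -12598/(7*(-4) - 3) = -12598/(-28 - 3) = -12598/(-31) = -12598*(-1/31) = 12598/31 ≈ 406.39)
1/W(108, -1*6 + 6) + A = 1/(-139) + 12598/31 = -1/139 + 12598/31 = 1751091/4309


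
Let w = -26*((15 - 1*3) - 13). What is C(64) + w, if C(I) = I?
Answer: 90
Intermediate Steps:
w = 26 (w = -26*((15 - 3) - 13) = -26*(12 - 13) = -26*(-1) = 26)
C(64) + w = 64 + 26 = 90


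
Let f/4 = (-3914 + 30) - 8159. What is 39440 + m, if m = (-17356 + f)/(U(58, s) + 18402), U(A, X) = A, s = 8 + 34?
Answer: 181999218/4615 ≈ 39436.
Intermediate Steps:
s = 42
f = -48172 (f = 4*((-3914 + 30) - 8159) = 4*(-3884 - 8159) = 4*(-12043) = -48172)
m = -16382/4615 (m = (-17356 - 48172)/(58 + 18402) = -65528/18460 = -65528*1/18460 = -16382/4615 ≈ -3.5497)
39440 + m = 39440 - 16382/4615 = 181999218/4615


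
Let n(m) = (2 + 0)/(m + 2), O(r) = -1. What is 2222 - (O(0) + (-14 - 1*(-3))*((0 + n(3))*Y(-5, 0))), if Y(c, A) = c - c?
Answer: 2223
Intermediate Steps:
Y(c, A) = 0
n(m) = 2/(2 + m)
2222 - (O(0) + (-14 - 1*(-3))*((0 + n(3))*Y(-5, 0))) = 2222 - (-1 + (-14 - 1*(-3))*((0 + 2/(2 + 3))*0)) = 2222 - (-1 + (-14 + 3)*((0 + 2/5)*0)) = 2222 - (-1 - 11*(0 + 2*(1/5))*0) = 2222 - (-1 - 11*(0 + 2/5)*0) = 2222 - (-1 - 22*0/5) = 2222 - (-1 - 11*0) = 2222 - (-1 + 0) = 2222 - 1*(-1) = 2222 + 1 = 2223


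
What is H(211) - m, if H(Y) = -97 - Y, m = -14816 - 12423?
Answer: 26931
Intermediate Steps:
m = -27239
H(211) - m = (-97 - 1*211) - 1*(-27239) = (-97 - 211) + 27239 = -308 + 27239 = 26931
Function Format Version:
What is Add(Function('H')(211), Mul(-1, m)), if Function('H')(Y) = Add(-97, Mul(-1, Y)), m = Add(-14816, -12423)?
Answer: 26931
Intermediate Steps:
m = -27239
Add(Function('H')(211), Mul(-1, m)) = Add(Add(-97, Mul(-1, 211)), Mul(-1, -27239)) = Add(Add(-97, -211), 27239) = Add(-308, 27239) = 26931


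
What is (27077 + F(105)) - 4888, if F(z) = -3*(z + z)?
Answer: 21559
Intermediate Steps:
F(z) = -6*z
(27077 + F(105)) - 4888 = (27077 - 6*105) - 4888 = (27077 - 630) - 4888 = 26447 - 4888 = 21559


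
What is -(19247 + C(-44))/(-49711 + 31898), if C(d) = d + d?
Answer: 19159/17813 ≈ 1.0756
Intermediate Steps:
C(d) = 2*d
-(19247 + C(-44))/(-49711 + 31898) = -(19247 + 2*(-44))/(-49711 + 31898) = -(19247 - 88)/(-17813) = -19159*(-1)/17813 = -1*(-19159/17813) = 19159/17813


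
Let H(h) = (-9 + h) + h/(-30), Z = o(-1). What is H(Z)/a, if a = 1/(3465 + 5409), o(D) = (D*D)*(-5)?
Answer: -122757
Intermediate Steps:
o(D) = -5*D² (o(D) = D²*(-5) = -5*D²)
Z = -5 (Z = -5*(-1)² = -5*1 = -5)
a = 1/8874 ≈ 0.00011269
H(h) = -9 + 29*h/30 (H(h) = (-9 + h) + h*(-1/30) = (-9 + h) - h/30 = -9 + 29*h/30)
H(Z)/a = (-9 + (29/30)*(-5))/(1/8874) = (-9 - 29/6)*8874 = -83/6*8874 = -122757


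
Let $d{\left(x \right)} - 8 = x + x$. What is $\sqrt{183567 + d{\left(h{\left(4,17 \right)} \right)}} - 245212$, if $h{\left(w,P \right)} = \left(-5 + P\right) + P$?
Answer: $-245212 + \sqrt{183633} \approx -2.4478 \cdot 10^{5}$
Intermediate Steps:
$h{\left(w,P \right)} = -5 + 2 P$
$d{\left(x \right)} = 8 + 2 x$ ($d{\left(x \right)} = 8 + \left(x + x\right) = 8 + 2 x$)
$\sqrt{183567 + d{\left(h{\left(4,17 \right)} \right)}} - 245212 = \sqrt{183567 + \left(8 + 2 \left(-5 + 2 \cdot 17\right)\right)} - 245212 = \sqrt{183567 + \left(8 + 2 \left(-5 + 34\right)\right)} - 245212 = \sqrt{183567 + \left(8 + 2 \cdot 29\right)} - 245212 = \sqrt{183567 + \left(8 + 58\right)} - 245212 = \sqrt{183567 + 66} - 245212 = \sqrt{183633} - 245212 = -245212 + \sqrt{183633}$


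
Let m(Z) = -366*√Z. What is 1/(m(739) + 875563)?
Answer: 875563/766511573485 + 366*√739/766511573485 ≈ 1.1552e-6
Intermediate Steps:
1/(m(739) + 875563) = 1/(-366*√739 + 875563) = 1/(875563 - 366*√739)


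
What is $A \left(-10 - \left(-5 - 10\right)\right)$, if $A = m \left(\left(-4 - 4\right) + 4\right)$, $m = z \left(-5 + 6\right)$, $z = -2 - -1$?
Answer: $20$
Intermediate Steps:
$z = -1$ ($z = -2 + 1 = -1$)
$m = -1$ ($m = - (-5 + 6) = \left(-1\right) 1 = -1$)
$A = 4$ ($A = - (\left(-4 - 4\right) + 4) = - (-8 + 4) = \left(-1\right) \left(-4\right) = 4$)
$A \left(-10 - \left(-5 - 10\right)\right) = 4 \left(-10 - \left(-5 - 10\right)\right) = 4 \left(-10 - -15\right) = 4 \left(-10 + 15\right) = 4 \cdot 5 = 20$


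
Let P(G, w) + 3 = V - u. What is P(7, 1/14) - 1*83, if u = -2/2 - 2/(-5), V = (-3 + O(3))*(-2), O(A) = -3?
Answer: -367/5 ≈ -73.400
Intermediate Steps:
V = 12 (V = (-3 - 3)*(-2) = -6*(-2) = 12)
u = -⅗ (u = -2*½ - 2*(-⅕) = -1 + ⅖ = -⅗ ≈ -0.60000)
P(G, w) = 48/5 (P(G, w) = -3 + (12 - 1*(-⅗)) = -3 + (12 + ⅗) = -3 + 63/5 = 48/5)
P(7, 1/14) - 1*83 = 48/5 - 1*83 = 48/5 - 83 = -367/5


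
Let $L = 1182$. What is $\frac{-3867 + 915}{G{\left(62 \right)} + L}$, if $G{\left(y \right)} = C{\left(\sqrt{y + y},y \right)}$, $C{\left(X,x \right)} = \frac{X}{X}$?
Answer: $- \frac{2952}{1183} \approx -2.4953$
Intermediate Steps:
$C{\left(X,x \right)} = 1$
$G{\left(y \right)} = 1$
$\frac{-3867 + 915}{G{\left(62 \right)} + L} = \frac{-3867 + 915}{1 + 1182} = - \frac{2952}{1183}$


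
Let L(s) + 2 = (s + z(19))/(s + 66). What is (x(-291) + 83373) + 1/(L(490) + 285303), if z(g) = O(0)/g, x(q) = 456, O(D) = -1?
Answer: 252654660271081/3013929073 ≈ 83829.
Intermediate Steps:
z(g) = -1/g
L(s) = -2 + (-1/19 + s)/(66 + s) (L(s) = -2 + (s - 1/19)/(s + 66) = -2 + (s - 1*1/19)/(66 + s) = -2 + (s - 1/19)/(66 + s) = -2 + (-1/19 + s)/(66 + s))
(x(-291) + 83373) + 1/(L(490) + 285303) = (456 + 83373) + 1/((-2509/19 - 1*490)/(66 + 490) + 285303) = 83829 + 1/((-2509/19 - 490)/556 + 285303) = 83829 + 1/((1/556)*(-11819/19) + 285303) = 83829 + 1/(-11819/10564 + 285303) = 83829 + 1/(3013929073/10564) = 83829 + 10564/3013929073 = 252654660271081/3013929073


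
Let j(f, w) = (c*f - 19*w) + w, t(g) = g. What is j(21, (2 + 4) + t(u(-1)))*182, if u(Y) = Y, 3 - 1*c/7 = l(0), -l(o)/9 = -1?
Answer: -176904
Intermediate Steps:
l(o) = 9 (l(o) = -9*(-1) = 9)
c = -42 (c = 21 - 7*9 = 21 - 63 = -42)
j(f, w) = -42*f - 18*w (j(f, w) = (-42*f - 19*w) + w = -42*f - 18*w)
j(21, (2 + 4) + t(u(-1)))*182 = (-42*21 - 18*((2 + 4) - 1))*182 = (-882 - 18*(6 - 1))*182 = (-882 - 18*5)*182 = (-882 - 90)*182 = -972*182 = -176904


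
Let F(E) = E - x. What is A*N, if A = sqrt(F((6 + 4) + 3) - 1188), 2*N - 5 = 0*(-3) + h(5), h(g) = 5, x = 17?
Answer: 10*I*sqrt(298) ≈ 172.63*I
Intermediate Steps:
N = 5 (N = 5/2 + (0*(-3) + 5)/2 = 5/2 + (0 + 5)/2 = 5/2 + (1/2)*5 = 5/2 + 5/2 = 5)
F(E) = -17 + E (F(E) = E - 1*17 = E - 17 = -17 + E)
A = 2*I*sqrt(298) (A = sqrt((-17 + ((6 + 4) + 3)) - 1188) = sqrt((-17 + (10 + 3)) - 1188) = sqrt((-17 + 13) - 1188) = sqrt(-4 - 1188) = sqrt(-1192) = 2*I*sqrt(298) ≈ 34.525*I)
A*N = (2*I*sqrt(298))*5 = 10*I*sqrt(298)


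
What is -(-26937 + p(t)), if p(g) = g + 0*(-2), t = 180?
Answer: 26757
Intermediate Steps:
p(g) = g (p(g) = g + 0 = g)
-(-26937 + p(t)) = -(-26937 + 180) = -1*(-26757) = 26757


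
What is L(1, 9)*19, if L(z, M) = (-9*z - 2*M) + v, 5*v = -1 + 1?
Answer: -513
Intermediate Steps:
v = 0 (v = (-1 + 1)/5 = (1/5)*0 = 0)
L(z, M) = -9*z - 2*M (L(z, M) = (-9*z - 2*M) + 0 = -9*z - 2*M)
L(1, 9)*19 = (-9*1 - 2*9)*19 = (-9 - 18)*19 = -27*19 = -513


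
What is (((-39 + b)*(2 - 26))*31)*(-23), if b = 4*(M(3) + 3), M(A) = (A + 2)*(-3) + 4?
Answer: -1214952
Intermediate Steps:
M(A) = -2 - 3*A (M(A) = (2 + A)*(-3) + 4 = (-6 - 3*A) + 4 = -2 - 3*A)
b = -32 (b = 4*((-2 - 3*3) + 3) = 4*((-2 - 9) + 3) = 4*(-11 + 3) = 4*(-8) = -32)
(((-39 + b)*(2 - 26))*31)*(-23) = (((-39 - 32)*(2 - 26))*31)*(-23) = (-71*(-24)*31)*(-23) = (1704*31)*(-23) = 52824*(-23) = -1214952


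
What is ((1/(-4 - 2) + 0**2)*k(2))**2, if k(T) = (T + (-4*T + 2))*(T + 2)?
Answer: 64/9 ≈ 7.1111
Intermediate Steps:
k(T) = (2 + T)*(2 - 3*T) (k(T) = (T + (2 - 4*T))*(2 + T) = (2 - 3*T)*(2 + T) = (2 + T)*(2 - 3*T))
((1/(-4 - 2) + 0**2)*k(2))**2 = ((1/(-4 - 2) + 0**2)*(4 - 4*2 - 3*2**2))**2 = ((1/(-6) + 0)*(4 - 8 - 3*4))**2 = ((-1/6 + 0)*(4 - 8 - 12))**2 = (-1/6*(-16))**2 = (8/3)**2 = 64/9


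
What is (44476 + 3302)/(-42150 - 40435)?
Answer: -47778/82585 ≈ -0.57853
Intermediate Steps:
(44476 + 3302)/(-42150 - 40435) = 47778/(-82585) = 47778*(-1/82585) = -47778/82585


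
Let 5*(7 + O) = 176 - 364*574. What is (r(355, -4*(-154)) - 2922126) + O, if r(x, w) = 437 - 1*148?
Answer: -2963596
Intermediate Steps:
r(x, w) = 289 (r(x, w) = 437 - 148 = 289)
O = -41759 (O = -7 + (176 - 364*574)/5 = -7 + (176 - 208936)/5 = -7 + (⅕)*(-208760) = -7 - 41752 = -41759)
(r(355, -4*(-154)) - 2922126) + O = (289 - 2922126) - 41759 = -2921837 - 41759 = -2963596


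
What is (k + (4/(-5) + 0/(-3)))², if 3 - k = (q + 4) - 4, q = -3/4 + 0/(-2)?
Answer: 3481/400 ≈ 8.7025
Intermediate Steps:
q = -¾ (q = -3*¼ + 0*(-½) = -¾ + 0 = -¾ ≈ -0.75000)
k = 15/4 (k = 3 - ((-¾ + 4) - 4) = 3 - (13/4 - 4) = 3 - 1*(-¾) = 3 + ¾ = 15/4 ≈ 3.7500)
(k + (4/(-5) + 0/(-3)))² = (15/4 + (4/(-5) + 0/(-3)))² = (15/4 + (4*(-⅕) + 0*(-⅓)))² = (15/4 + (-⅘ + 0))² = (15/4 - ⅘)² = (59/20)² = 3481/400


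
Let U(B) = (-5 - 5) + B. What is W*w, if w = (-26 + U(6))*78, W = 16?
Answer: -37440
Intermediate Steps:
U(B) = -10 + B
w = -2340 (w = (-26 + (-10 + 6))*78 = (-26 - 4)*78 = -30*78 = -2340)
W*w = 16*(-2340) = -37440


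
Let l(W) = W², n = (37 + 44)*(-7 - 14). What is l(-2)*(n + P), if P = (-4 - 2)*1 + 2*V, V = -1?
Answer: -6836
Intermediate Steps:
n = -1701 (n = 81*(-21) = -1701)
P = -8 (P = (-4 - 2)*1 + 2*(-1) = -6*1 - 2 = -6 - 2 = -8)
l(-2)*(n + P) = (-2)²*(-1701 - 8) = 4*(-1709) = -6836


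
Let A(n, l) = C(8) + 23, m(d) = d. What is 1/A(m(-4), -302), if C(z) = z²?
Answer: 1/87 ≈ 0.011494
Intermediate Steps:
A(n, l) = 87 (A(n, l) = 8² + 23 = 64 + 23 = 87)
1/A(m(-4), -302) = 1/87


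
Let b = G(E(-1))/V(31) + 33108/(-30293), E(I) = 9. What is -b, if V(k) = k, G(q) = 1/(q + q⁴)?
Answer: 6743076067/6169775310 ≈ 1.0929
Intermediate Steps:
b = -6743076067/6169775310 (b = 1/((9 + 9⁴)*31) + 33108/(-30293) = (1/31)/(9 + 6561) + 33108*(-1/30293) = (1/31)/6570 - 33108/30293 = (1/6570)*(1/31) - 33108/30293 = 1/203670 - 33108/30293 = -6743076067/6169775310 ≈ -1.0929)
-b = -1*(-6743076067/6169775310) = 6743076067/6169775310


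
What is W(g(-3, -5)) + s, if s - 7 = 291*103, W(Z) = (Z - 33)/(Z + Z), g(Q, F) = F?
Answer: 149919/5 ≈ 29984.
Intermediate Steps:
W(Z) = (-33 + Z)/(2*Z) (W(Z) = (-33 + Z)/((2*Z)) = (-33 + Z)*(1/(2*Z)) = (-33 + Z)/(2*Z))
s = 29980 (s = 7 + 291*103 = 7 + 29973 = 29980)
W(g(-3, -5)) + s = (½)*(-33 - 5)/(-5) + 29980 = (½)*(-⅕)*(-38) + 29980 = 19/5 + 29980 = 149919/5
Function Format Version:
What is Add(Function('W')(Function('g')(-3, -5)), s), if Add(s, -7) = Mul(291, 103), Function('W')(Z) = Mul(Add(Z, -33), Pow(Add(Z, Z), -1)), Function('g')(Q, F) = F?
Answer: Rational(149919, 5) ≈ 29984.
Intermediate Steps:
Function('W')(Z) = Mul(Rational(1, 2), Pow(Z, -1), Add(-33, Z)) (Function('W')(Z) = Mul(Add(-33, Z), Pow(Mul(2, Z), -1)) = Mul(Add(-33, Z), Mul(Rational(1, 2), Pow(Z, -1))) = Mul(Rational(1, 2), Pow(Z, -1), Add(-33, Z)))
s = 29980 (s = Add(7, Mul(291, 103)) = Add(7, 29973) = 29980)
Add(Function('W')(Function('g')(-3, -5)), s) = Add(Mul(Rational(1, 2), Pow(-5, -1), Add(-33, -5)), 29980) = Add(Mul(Rational(1, 2), Rational(-1, 5), -38), 29980) = Add(Rational(19, 5), 29980) = Rational(149919, 5)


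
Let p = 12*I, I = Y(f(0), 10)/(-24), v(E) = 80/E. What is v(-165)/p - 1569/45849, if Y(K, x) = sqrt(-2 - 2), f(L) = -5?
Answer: -523/15283 - 16*I/33 ≈ -0.034221 - 0.48485*I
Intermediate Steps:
Y(K, x) = 2*I (Y(K, x) = sqrt(-4) = 2*I)
I = -I/12 (I = (2*I)/(-24) = (2*I)*(-1/24) = -I/12 ≈ -0.083333*I)
p = -I (p = 12*(-I/12) = -I ≈ -1.0*I)
v(-165)/p - 1569/45849 = (80/(-165))/((-I)) - 1569/45849 = (80*(-1/165))*I - 1569*1/45849 = -16*I/33 - 523/15283 = -523/15283 - 16*I/33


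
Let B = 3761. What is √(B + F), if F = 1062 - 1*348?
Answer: 5*√179 ≈ 66.895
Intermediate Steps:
F = 714 (F = 1062 - 348 = 714)
√(B + F) = √(3761 + 714) = √4475 = 5*√179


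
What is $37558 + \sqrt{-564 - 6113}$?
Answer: $37558 + i \sqrt{6677} \approx 37558.0 + 81.713 i$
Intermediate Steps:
$37558 + \sqrt{-564 - 6113} = 37558 + \sqrt{-6677} = 37558 + i \sqrt{6677}$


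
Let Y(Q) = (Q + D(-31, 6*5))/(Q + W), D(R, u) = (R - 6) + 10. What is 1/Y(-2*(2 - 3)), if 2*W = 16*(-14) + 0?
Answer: 22/5 ≈ 4.4000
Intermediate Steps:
D(R, u) = 4 + R (D(R, u) = (-6 + R) + 10 = 4 + R)
W = -112 (W = (16*(-14) + 0)/2 = (-224 + 0)/2 = (1/2)*(-224) = -112)
Y(Q) = (-27 + Q)/(-112 + Q) (Y(Q) = (Q + (4 - 31))/(Q - 112) = (Q - 27)/(-112 + Q) = (-27 + Q)/(-112 + Q))
1/Y(-2*(2 - 3)) = 1/((-27 - 2*(2 - 3))/(-112 - 2*(2 - 3))) = 1/((-27 - 2*(-1))/(-112 - 2*(-1))) = 1/((-27 + 2)/(-112 + 2)) = 1/(-25/(-110)) = 1/(-1/110*(-25)) = 1/(5/22) = 22/5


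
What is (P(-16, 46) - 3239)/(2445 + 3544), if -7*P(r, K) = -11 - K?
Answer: -22616/41923 ≈ -0.53946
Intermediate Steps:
P(r, K) = 11/7 + K/7 (P(r, K) = -(-11 - K)/7 = 11/7 + K/7)
(P(-16, 46) - 3239)/(2445 + 3544) = ((11/7 + (1/7)*46) - 3239)/(2445 + 3544) = ((11/7 + 46/7) - 3239)/5989 = (57/7 - 3239)*(1/5989) = -22616/7*1/5989 = -22616/41923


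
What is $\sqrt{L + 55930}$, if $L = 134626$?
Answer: $2 \sqrt{47639} \approx 436.53$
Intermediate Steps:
$\sqrt{L + 55930} = \sqrt{134626 + 55930} = \sqrt{190556} = 2 \sqrt{47639}$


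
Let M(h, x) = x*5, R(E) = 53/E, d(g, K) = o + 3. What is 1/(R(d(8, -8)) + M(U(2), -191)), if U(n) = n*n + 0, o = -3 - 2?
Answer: -2/1963 ≈ -0.0010188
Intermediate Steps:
o = -5
d(g, K) = -2 (d(g, K) = -5 + 3 = -2)
U(n) = n² (U(n) = n² + 0 = n²)
M(h, x) = 5*x
1/(R(d(8, -8)) + M(U(2), -191)) = 1/(53/(-2) + 5*(-191)) = 1/(53*(-½) - 955) = 1/(-53/2 - 955) = 1/(-1963/2) = -2/1963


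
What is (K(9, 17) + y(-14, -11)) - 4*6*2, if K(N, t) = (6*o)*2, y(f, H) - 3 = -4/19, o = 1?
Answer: -631/19 ≈ -33.211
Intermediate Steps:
y(f, H) = 53/19 (y(f, H) = 3 - 4/19 = 53/19)
K(N, t) = 12 (K(N, t) = (6*1)*2 = 6*2 = 12)
(K(9, 17) + y(-14, -11)) - 4*6*2 = (12 + 53/19) - 4*6*2 = 281/19 - 24*2 = 281/19 - 48 = -631/19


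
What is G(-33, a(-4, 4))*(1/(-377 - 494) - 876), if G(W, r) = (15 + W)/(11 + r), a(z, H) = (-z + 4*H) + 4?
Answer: 13733946/30485 ≈ 450.51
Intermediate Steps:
a(z, H) = 4 - z + 4*H
G(W, r) = (15 + W)/(11 + r)
G(-33, a(-4, 4))*(1/(-377 - 494) - 876) = ((15 - 33)/(11 + (4 - 1*(-4) + 4*4)))*(1/(-377 - 494) - 876) = (-18/(11 + (4 + 4 + 16)))*(1/(-871) - 876) = (-18/(11 + 24))*(-1/871 - 876) = (-18/35)*(-762997/871) = ((1/35)*(-18))*(-762997/871) = -18/35*(-762997/871) = 13733946/30485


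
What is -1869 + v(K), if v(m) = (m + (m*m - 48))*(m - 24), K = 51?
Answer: 68439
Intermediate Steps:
v(m) = (-24 + m)*(-48 + m + m²) (v(m) = (m + (m² - 48))*(-24 + m) = (m + (-48 + m²))*(-24 + m) = (-48 + m + m²)*(-24 + m) = (-24 + m)*(-48 + m + m²))
-1869 + v(K) = -1869 + (1152 + 51³ - 72*51 - 23*51²) = -1869 + (1152 + 132651 - 3672 - 23*2601) = -1869 + (1152 + 132651 - 3672 - 59823) = -1869 + 70308 = 68439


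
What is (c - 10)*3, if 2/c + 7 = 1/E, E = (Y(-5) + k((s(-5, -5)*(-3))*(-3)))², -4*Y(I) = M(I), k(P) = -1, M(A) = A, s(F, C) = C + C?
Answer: -88/3 ≈ -29.333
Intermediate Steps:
s(F, C) = 2*C
Y(I) = -I/4
E = 1/16 (E = (-¼*(-5) - 1)² = (5/4 - 1)² = (¼)² = 1/16 ≈ 0.062500)
c = 2/9 (c = 2/(-7 + 1/(1/16)) = 2/(-7 + 16) = 2/9 ≈ 0.22222)
(c - 10)*3 = (2/9 - 10)*3 = -88/9*3 = -88/3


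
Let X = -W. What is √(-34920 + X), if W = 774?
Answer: 3*I*√3966 ≈ 188.93*I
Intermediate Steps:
X = -774 (X = -1*774 = -774)
√(-34920 + X) = √(-34920 - 774) = √(-35694) = 3*I*√3966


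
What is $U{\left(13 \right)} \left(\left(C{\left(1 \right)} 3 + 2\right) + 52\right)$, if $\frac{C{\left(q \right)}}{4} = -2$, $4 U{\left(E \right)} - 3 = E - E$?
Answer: $\frac{45}{2} \approx 22.5$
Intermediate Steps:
$U{\left(E \right)} = \frac{3}{4}$ ($U{\left(E \right)} = \frac{3}{4} + \frac{E - E}{4} = \frac{3}{4} + \frac{1}{4} \cdot 0 = \frac{3}{4} + 0 = \frac{3}{4}$)
$C{\left(q \right)} = -8$ ($C{\left(q \right)} = 4 \left(-2\right) = -8$)
$U{\left(13 \right)} \left(\left(C{\left(1 \right)} 3 + 2\right) + 52\right) = \frac{3 \left(\left(\left(-8\right) 3 + 2\right) + 52\right)}{4} = \frac{3 \left(\left(-24 + 2\right) + 52\right)}{4} = \frac{3 \left(-22 + 52\right)}{4} = \frac{3}{4} \cdot 30 = \frac{45}{2}$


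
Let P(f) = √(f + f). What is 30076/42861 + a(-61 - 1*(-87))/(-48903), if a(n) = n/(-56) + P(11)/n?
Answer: 653700679/931569548 - √22/1271478 ≈ 0.70172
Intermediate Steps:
P(f) = √2*√f (P(f) = √(2*f) = √2*√f)
a(n) = -n/56 + √22/n (a(n) = n/(-56) + (√2*√11)/n = n*(-1/56) + √22/n = -n/56 + √22/n)
30076/42861 + a(-61 - 1*(-87))/(-48903) = 30076/42861 + (-(-61 - 1*(-87))/56 + √22/(-61 - 1*(-87)))/(-48903) = 30076*(1/42861) + (-(-61 + 87)/56 + √22/(-61 + 87))*(-1/48903) = 30076/42861 + (-1/56*26 + √22/26)*(-1/48903) = 30076/42861 + (-13/28 + √22*(1/26))*(-1/48903) = 30076/42861 + (-13/28 + √22/26)*(-1/48903) = 30076/42861 + (13/1369284 - √22/1271478) = 653700679/931569548 - √22/1271478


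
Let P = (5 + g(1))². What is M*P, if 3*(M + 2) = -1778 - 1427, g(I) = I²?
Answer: -38532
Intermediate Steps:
M = -3211/3 (M = -2 + (-1778 - 1427)/3 = -2 + (⅓)*(-3205) = -2 - 3205/3 = -3211/3 ≈ -1070.3)
P = 36 (P = (5 + 1²)² = (5 + 1)² = 6² = 36)
M*P = -3211/3*36 = -38532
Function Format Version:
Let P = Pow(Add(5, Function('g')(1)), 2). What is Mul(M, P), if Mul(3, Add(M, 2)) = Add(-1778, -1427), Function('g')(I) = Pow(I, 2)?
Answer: -38532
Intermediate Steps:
M = Rational(-3211, 3) (M = Add(-2, Mul(Rational(1, 3), Add(-1778, -1427))) = Add(-2, Mul(Rational(1, 3), -3205)) = Add(-2, Rational(-3205, 3)) = Rational(-3211, 3) ≈ -1070.3)
P = 36 (P = Pow(Add(5, Pow(1, 2)), 2) = Pow(Add(5, 1), 2) = Pow(6, 2) = 36)
Mul(M, P) = Mul(Rational(-3211, 3), 36) = -38532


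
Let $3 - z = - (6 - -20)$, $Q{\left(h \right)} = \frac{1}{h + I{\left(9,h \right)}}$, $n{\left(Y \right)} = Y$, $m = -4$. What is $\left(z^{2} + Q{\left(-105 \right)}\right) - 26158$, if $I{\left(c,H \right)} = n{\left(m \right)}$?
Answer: $- \frac{2759554}{109} \approx -25317.0$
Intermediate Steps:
$I{\left(c,H \right)} = -4$
$Q{\left(h \right)} = \frac{1}{-4 + h}$ ($Q{\left(h \right)} = \frac{1}{h - 4} = \frac{1}{-4 + h}$)
$z = 29$ ($z = 3 - - (6 - -20) = 3 - - (6 + 20) = 3 - \left(-1\right) 26 = 3 - -26 = 3 + 26 = 29$)
$\left(z^{2} + Q{\left(-105 \right)}\right) - 26158 = \left(29^{2} + \frac{1}{-4 - 105}\right) - 26158 = \left(841 + \frac{1}{-109}\right) - 26158 = \left(841 - \frac{1}{109}\right) - 26158 = \frac{91668}{109} - 26158 = - \frac{2759554}{109}$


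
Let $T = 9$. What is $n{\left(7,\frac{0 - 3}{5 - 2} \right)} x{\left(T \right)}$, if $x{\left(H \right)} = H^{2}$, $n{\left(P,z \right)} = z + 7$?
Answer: $486$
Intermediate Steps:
$n{\left(P,z \right)} = 7 + z$
$n{\left(7,\frac{0 - 3}{5 - 2} \right)} x{\left(T \right)} = \left(7 + \frac{0 - 3}{5 - 2}\right) 9^{2} = \left(7 - \frac{3}{3}\right) 81 = \left(7 - 1\right) 81 = 6 \cdot 81 = 486$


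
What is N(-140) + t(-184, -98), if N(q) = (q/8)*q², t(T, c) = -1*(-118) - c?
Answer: -342784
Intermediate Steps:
t(T, c) = 118 - c
N(q) = q³/8 (N(q) = (q*(⅛))*q² = (q/8)*q² = q³/8)
N(-140) + t(-184, -98) = (⅛)*(-140)³ + (118 - 1*(-98)) = (⅛)*(-2744000) + (118 + 98) = -343000 + 216 = -342784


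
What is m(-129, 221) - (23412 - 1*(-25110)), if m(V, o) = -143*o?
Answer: -80125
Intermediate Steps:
m(-129, 221) - (23412 - 1*(-25110)) = -143*221 - (23412 - 1*(-25110)) = -31603 - (23412 + 25110) = -31603 - 1*48522 = -31603 - 48522 = -80125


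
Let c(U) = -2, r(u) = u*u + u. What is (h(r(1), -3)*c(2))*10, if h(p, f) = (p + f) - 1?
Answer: 40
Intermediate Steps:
r(u) = u + u² (r(u) = u² + u = u + u²)
h(p, f) = -1 + f + p (h(p, f) = (f + p) - 1 = -1 + f + p)
(h(r(1), -3)*c(2))*10 = ((-1 - 3 + 1*(1 + 1))*(-2))*10 = ((-1 - 3 + 1*2)*(-2))*10 = ((-1 - 3 + 2)*(-2))*10 = -2*(-2)*10 = 4*10 = 40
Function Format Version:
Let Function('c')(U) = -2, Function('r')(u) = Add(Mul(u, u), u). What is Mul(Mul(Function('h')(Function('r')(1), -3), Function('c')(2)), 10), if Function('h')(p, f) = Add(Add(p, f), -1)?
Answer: 40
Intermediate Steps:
Function('r')(u) = Add(u, Pow(u, 2)) (Function('r')(u) = Add(Pow(u, 2), u) = Add(u, Pow(u, 2)))
Function('h')(p, f) = Add(-1, f, p) (Function('h')(p, f) = Add(Add(f, p), -1) = Add(-1, f, p))
Mul(Mul(Function('h')(Function('r')(1), -3), Function('c')(2)), 10) = Mul(Mul(Add(-1, -3, Mul(1, Add(1, 1))), -2), 10) = Mul(Mul(Add(-1, -3, Mul(1, 2)), -2), 10) = Mul(Mul(Add(-1, -3, 2), -2), 10) = Mul(Mul(-2, -2), 10) = Mul(4, 10) = 40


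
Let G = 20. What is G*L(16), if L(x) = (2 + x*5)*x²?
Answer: 419840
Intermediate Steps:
L(x) = x²*(2 + 5*x) (L(x) = (2 + 5*x)*x² = x²*(2 + 5*x))
G*L(16) = 20*(16²*(2 + 5*16)) = 20*(256*(2 + 80)) = 20*(256*82) = 20*20992 = 419840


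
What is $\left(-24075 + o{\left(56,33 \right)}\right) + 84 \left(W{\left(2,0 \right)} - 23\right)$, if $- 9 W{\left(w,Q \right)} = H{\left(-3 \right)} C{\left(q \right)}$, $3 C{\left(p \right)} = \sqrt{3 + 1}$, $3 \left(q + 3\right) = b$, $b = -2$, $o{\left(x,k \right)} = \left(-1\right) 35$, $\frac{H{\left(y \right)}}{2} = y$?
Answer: $- \frac{78014}{3} \approx -26005.0$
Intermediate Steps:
$H{\left(y \right)} = 2 y$
$o{\left(x,k \right)} = -35$
$q = - \frac{11}{3}$ ($q = -3 + \frac{1}{3} \left(-2\right) = -3 - \frac{2}{3} = - \frac{11}{3} \approx -3.6667$)
$C{\left(p \right)} = \frac{2}{3}$ ($C{\left(p \right)} = \frac{\sqrt{3 + 1}}{3} = \frac{\sqrt{4}}{3} = \frac{1}{3} \cdot 2 = \frac{2}{3}$)
$W{\left(w,Q \right)} = \frac{4}{9}$ ($W{\left(w,Q \right)} = - \frac{2 \left(-3\right) \frac{2}{3}}{9} = - \frac{\left(-6\right) \frac{2}{3}}{9} = \left(- \frac{1}{9}\right) \left(-4\right) = \frac{4}{9}$)
$\left(-24075 + o{\left(56,33 \right)}\right) + 84 \left(W{\left(2,0 \right)} - 23\right) = \left(-24075 - 35\right) + 84 \left(\frac{4}{9} - 23\right) = -24110 + 84 \left(- \frac{203}{9}\right) = -24110 - \frac{5684}{3} = - \frac{78014}{3}$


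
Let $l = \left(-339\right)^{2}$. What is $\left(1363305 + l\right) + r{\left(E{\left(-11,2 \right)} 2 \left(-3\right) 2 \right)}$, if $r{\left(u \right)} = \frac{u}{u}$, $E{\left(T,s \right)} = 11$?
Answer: $1478227$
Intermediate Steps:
$l = 114921$
$r{\left(u \right)} = 1$
$\left(1363305 + l\right) + r{\left(E{\left(-11,2 \right)} 2 \left(-3\right) 2 \right)} = \left(1363305 + 114921\right) + 1 = 1478226 + 1 = 1478227$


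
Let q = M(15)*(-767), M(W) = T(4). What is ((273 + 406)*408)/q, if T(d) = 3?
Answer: -92344/767 ≈ -120.40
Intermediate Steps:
M(W) = 3
q = -2301 (q = 3*(-767) = -2301)
((273 + 406)*408)/q = ((273 + 406)*408)/(-2301) = (679*408)*(-1/2301) = 277032*(-1/2301) = -92344/767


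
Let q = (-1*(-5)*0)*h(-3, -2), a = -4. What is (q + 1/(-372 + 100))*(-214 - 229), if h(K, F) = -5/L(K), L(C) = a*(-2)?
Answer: 443/272 ≈ 1.6287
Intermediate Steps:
L(C) = 8 (L(C) = -4*(-2) = 8)
h(K, F) = -5/8
q = 0 (q = (-1*(-5)*0)*(-5/8) = (5*0)*(-5/8) = 0*(-5/8) = 0)
(q + 1/(-372 + 100))*(-214 - 229) = (0 + 1/(-372 + 100))*(-214 - 229) = (0 + 1/(-272))*(-443) = (0 - 1/272)*(-443) = -1/272*(-443) = 443/272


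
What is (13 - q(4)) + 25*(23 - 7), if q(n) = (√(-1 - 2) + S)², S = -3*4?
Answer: 272 + 24*I*√3 ≈ 272.0 + 41.569*I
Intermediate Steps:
S = -12
q(n) = (-12 + I*√3)² (q(n) = (√(-1 - 2) - 12)² = (√(-3) - 12)² = (I*√3 - 12)² = (-12 + I*√3)²)
(13 - q(4)) + 25*(23 - 7) = (13 - (12 - I*√3)²) + 25*(23 - 7) = (13 - (12 - I*√3)²) + 25*16 = (13 - (12 - I*√3)²) + 400 = 413 - (12 - I*√3)²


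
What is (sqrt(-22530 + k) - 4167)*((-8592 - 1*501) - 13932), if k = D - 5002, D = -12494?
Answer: 95945175 - 23025*I*sqrt(40026) ≈ 9.5945e+7 - 4.6065e+6*I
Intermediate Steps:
k = -17496 (k = -12494 - 5002 = -17496)
(sqrt(-22530 + k) - 4167)*((-8592 - 1*501) - 13932) = (sqrt(-22530 - 17496) - 4167)*((-8592 - 1*501) - 13932) = (sqrt(-40026) - 4167)*((-8592 - 501) - 13932) = (I*sqrt(40026) - 4167)*(-9093 - 13932) = (-4167 + I*sqrt(40026))*(-23025) = 95945175 - 23025*I*sqrt(40026)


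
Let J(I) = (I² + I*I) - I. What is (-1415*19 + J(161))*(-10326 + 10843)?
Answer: 12819532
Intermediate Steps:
J(I) = -I + 2*I² (J(I) = (I² + I²) - I = 2*I² - I = -I + 2*I²)
(-1415*19 + J(161))*(-10326 + 10843) = (-1415*19 + 161*(-1 + 2*161))*(-10326 + 10843) = (-26885 + 161*(-1 + 322))*517 = (-26885 + 161*321)*517 = (-26885 + 51681)*517 = 24796*517 = 12819532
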